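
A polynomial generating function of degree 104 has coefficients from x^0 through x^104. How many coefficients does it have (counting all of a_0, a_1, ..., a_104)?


A polynomial of degree 104 takes the form a_0 + a_1 x + ... + a_104 x^104.
The number of coefficients is 104 + 1 = 105.

105


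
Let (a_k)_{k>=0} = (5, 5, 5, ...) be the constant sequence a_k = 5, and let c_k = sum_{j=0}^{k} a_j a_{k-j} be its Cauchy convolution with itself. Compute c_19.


Since a_j = 5 for all j >= 0, the convolution sum becomes
c_k = sum_{j=0}^{k} 5 * 5 = 25 * (k + 1).
Equivalently, the generating function of (a_k) is 5/(1 - x) and its square is 25/(1 - x)^2 = sum_{k>=0} 25(k + 1) x^k.
For k = 19: 25 * 20 = 500.

500


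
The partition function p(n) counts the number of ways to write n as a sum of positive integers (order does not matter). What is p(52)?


Using the generating function prod_{k>=1} 1/(1-x^k), we compute p(52).
By dynamic programming over parts 1 through 52:
p(52) = 281589

281589


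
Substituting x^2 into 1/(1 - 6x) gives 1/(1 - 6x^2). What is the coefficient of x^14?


The coefficient of x^(2m) in 1/(1 - 6x^2) is 6^m.
With n = 14 = 2*7, the coefficient is 6^7 = 279936.

279936


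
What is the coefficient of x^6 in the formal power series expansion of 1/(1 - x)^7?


The expansion 1/(1 - x)^r = sum_{k>=0} C(k + r - 1, r - 1) x^k follows from the multiset / negative-binomial theorem (or from repeated differentiation of the geometric series).
For r = 7 and k = 6:
C(12, 6) = 479001600 / (720 * 720) = 924.

924


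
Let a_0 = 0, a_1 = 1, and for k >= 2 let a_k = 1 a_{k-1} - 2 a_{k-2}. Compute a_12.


Iterating the recurrence forward:
a_0 = 0
a_1 = 1
a_2 = 1*1 - 2*0 = 1
a_3 = 1*1 - 2*1 = -1
a_4 = 1*-1 - 2*1 = -3
a_5 = 1*-3 - 2*-1 = -1
a_6 = 1*-1 - 2*-3 = 5
a_7 = 1*5 - 2*-1 = 7
a_8 = 1*7 - 2*5 = -3
a_9 = 1*-3 - 2*7 = -17
a_10 = 1*-17 - 2*-3 = -11
a_11 = 1*-11 - 2*-17 = 23
a_12 = 1*23 - 2*-11 = 45
So a_12 = 45.

45


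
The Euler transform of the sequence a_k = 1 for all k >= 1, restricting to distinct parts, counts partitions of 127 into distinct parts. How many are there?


Partitions of 127 into distinct parts can be computed via generating function.
Product (1+x)(1+x^2)(1+x^3)...
The coefficient of x^127 = 3725410

3725410


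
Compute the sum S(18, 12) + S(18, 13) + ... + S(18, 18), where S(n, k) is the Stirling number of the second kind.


By definition, S(n, k) counts partitions of an n-set into exactly k nonempty blocks.
Computing row n = 18 for k = 12..18:
S(18, k): 1256328866, 125854638, 8408778, 367200, 9996, 153, 1
Sum = 1390969632.

1390969632


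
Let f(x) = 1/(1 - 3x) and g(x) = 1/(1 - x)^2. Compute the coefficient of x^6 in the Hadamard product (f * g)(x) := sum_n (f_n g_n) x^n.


f has coefficients f_k = 3^k. For g = 1/(1 - x)^2 the coefficient is g_k = C(k + 1, 1) = k + 1. The Hadamard coefficient is (f * g)_k = 3^k * (k + 1).
For k = 6: 3^6 * 7 = 729 * 7 = 5103.

5103


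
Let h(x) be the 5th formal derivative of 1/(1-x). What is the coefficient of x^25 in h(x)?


Differentiating 5 times: d^5/dx^5 [1/(1-x)] = 5!/(1-x)^6.
The expansion 1/(1-x)^6 = sum_{k>=0} C(k+5, 5) x^k, so the coefficient of x^n in 5!/(1-x)^6 is 5! * C(n+5, 5).
For n = 25: 120 * C(30, 5) = 120 * 142506 = 17100720

17100720


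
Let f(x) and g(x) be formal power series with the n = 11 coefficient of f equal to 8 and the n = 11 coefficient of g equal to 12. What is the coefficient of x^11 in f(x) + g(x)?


Addition of formal power series is termwise.
The coefficient of x^11 in f + g = 8 + 12
= 20

20


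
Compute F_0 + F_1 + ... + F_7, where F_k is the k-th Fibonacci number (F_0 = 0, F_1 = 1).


Use the identity sum_{k=0}^{N} F_k = F_{N+2} - 1 (which follows from F_{k+2} - F_{k+1} = F_k). Then
sum_{k=0}^{7} F_k = (F_{9} - 1) - (F_{1} - 1) = F_{9} - F_{1}.
Computing: F_{9} = 34, F_{1} = 1, so
Sum = 34 - 1 = 33.

33


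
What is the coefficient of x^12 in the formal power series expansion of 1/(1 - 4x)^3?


The general identity 1/(1 - c x)^r = sum_{k>=0} c^k C(k + r - 1, r - 1) x^k follows by substituting y = c x into 1/(1 - y)^r = sum_{k>=0} C(k + r - 1, r - 1) y^k.
For c = 4, r = 3, k = 12:
4^12 * C(14, 2) = 16777216 * 91 = 1526726656.

1526726656


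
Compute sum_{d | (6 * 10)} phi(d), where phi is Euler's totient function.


First, 6 * 10 = 60. One classical identity is sum_{d | n} phi(d) = n (each k in [1, n] has a unique gcd with n, and among the k's with gcd(k, n) = n/d there are phi(d) of them). So the sum equals 60. We also verify directly:
Divisors of 60: 1, 2, 3, 4, 5, 6, 10, 12, 15, 20, 30, 60.
phi values: 1, 1, 2, 2, 4, 2, 4, 4, 8, 8, 8, 16.
Sum = 60.

60


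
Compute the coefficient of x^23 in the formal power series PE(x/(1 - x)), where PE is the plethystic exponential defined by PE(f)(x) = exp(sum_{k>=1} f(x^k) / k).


For f(x) = x/(1 - x) we have
sum_{k>=1} f(x^k) / k = sum_{k>=1} (1/k) * x^k / (1 - x^k) = sum_{k, m >= 1} x^(k m) / k,
which after exponentiating simplifies to
PE(x/(1 - x)) = prod_{k>=1} 1 / (1 - x^k).
This is the generating function for the partition function p(n), so the coefficient of x^23 is p(23).
Computing p(23) by dynamic programming over parts 1, 2, ..., 23: p(23) = 1255.

1255


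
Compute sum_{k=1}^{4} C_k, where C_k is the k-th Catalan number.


C_1 through C_4: 1, 2, 5, 14
Sum = 1 + 2 + 5 + 14
= 22

22


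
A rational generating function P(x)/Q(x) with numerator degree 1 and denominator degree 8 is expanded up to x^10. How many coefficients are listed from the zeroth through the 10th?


Expanding up to x^10 gives the coefficients for x^0, x^1, ..., x^10.
That is 10 + 1 = 11 coefficients in total.

11


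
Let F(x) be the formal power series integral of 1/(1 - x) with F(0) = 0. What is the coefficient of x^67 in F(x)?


1/(1 - x) = sum_{k>=0} x^k. Integrating termwise and using F(0) = 0 gives
F(x) = sum_{k>=0} x^(k+1) / (k+1) = sum_{m>=1} x^m / m = -ln(1 - x).
So the coefficient of x^67 is 1/67 = 1/67.

1/67


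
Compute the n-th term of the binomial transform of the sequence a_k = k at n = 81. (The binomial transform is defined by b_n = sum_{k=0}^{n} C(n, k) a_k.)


With a_k = k, b_n = sum_{k=0}^{n} C(n, k) k. Using k * C(n, k) = n * C(n-1, k-1) gives b_n = n * sum_{k>=1} C(n-1, k-1) = n * 2^(n-1).
For n = 81: 81 * 2^80 = 81 * 1208925819614629174706176 = 97922991388784963151200256.

97922991388784963151200256


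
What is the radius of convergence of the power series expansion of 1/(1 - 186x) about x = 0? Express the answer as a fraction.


Expanding 1/(1 - 186x) = sum_{k>=0} 186^k x^k, the series converges when |186x| < 1, i.e., |x| < 1/186.
So the radius of convergence is 1/186 = 1/186.

1/186


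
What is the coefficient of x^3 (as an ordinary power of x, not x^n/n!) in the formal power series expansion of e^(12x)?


The exponential series is e^y = sum_{k>=0} y^k / k!. Substituting y = 12x gives
e^(12x) = sum_{k>=0} 12^k x^k / k!.
So the coefficient of x^n is a^n/n! with a = 12, n = 3:
12^3 / 3! = 1728/6 = 288

288


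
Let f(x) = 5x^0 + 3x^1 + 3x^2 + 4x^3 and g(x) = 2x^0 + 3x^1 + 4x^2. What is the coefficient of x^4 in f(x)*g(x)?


Cauchy product at x^4:
3*4 + 4*3
= 24

24


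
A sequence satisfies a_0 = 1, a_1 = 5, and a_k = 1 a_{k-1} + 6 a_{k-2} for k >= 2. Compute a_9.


The characteristic equation is t^2 - 1 t - 6 = 0, with roots r_1 = 3 and r_2 = -2 (so c_1 = r_1 + r_2, c_2 = -r_1 r_2 as required).
One can use the closed form a_n = A r_1^n + B r_2^n, but direct iteration is more reliable:
a_0 = 1, a_1 = 5, a_2 = 11, a_3 = 41, a_4 = 107, a_5 = 353, a_6 = 995, a_7 = 3113, a_8 = 9083, a_9 = 27761.
So a_9 = 27761.

27761


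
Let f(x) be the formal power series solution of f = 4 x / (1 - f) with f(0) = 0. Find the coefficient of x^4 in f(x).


Apply Lagrange inversion: f = 4 x * phi(f) with phi(t) = 1/(1 - t), so
[x^n] f = 4^n * (1/n) [t^(n-1)] phi(t)^n = 4^n * (1/n) [t^(n-1)] (1 - t)^(-n) = 4^n * (1/n) C(2n - 2, n - 1) = 4^n * C_{n-1}.
For n = 4: C_3 = C(6, 3) / 4 = 20/4 = 5.
With the 4^4 = 256 factor, the coefficient is 256 * 5 = 1280.

1280


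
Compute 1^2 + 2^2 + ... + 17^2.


This power sum has a closed form given by Faulhaber's formula
sum_{k=1}^{m} k^p = (1 / (p + 1)) * sum_{j=0}^{p} C(p + 1, j) B_j m^(p + 1 - j),
but for small m direct computation is fastest:
1 + 4 + 9 + 16 + 25 + 36 + 49 + 64 + 81 + 100 + 121 + 144 + 169 + 196 + 225 + 256 + 289 = 1785.

1785


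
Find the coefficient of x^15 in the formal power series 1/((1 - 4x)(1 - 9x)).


By partial fractions or Cauchy convolution:
The coefficient equals sum_{k=0}^{15} 4^k * 9^(15-k).
= 370603178776909

370603178776909


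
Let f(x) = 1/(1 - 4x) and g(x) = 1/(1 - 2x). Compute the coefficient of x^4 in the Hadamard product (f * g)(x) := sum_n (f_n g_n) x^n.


f has coefficients f_k = 4^k and g has coefficients g_k = 2^k, so the Hadamard product has coefficient (f*g)_k = 4^k * 2^k = 8^k.
For k = 4: 8^4 = 4096.

4096


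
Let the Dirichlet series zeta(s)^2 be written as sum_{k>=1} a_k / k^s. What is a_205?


The Dirichlet convolution of the constant function 1 with itself gives (1 * 1)(k) = sum_{d | k} 1 = d(k), the number of positive divisors of k.
Since zeta(s) = sum_{k>=1} 1/k^s, we have zeta(s)^2 = sum_{k>=1} d(k)/k^s, so a_k = d(k).
For k = 205: the divisors are 1, 5, 41, 205.
Count = 4.

4


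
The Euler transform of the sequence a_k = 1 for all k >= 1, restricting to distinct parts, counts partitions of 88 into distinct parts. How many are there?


Partitions of 88 into distinct parts can be computed via generating function.
Product (1+x)(1+x^2)(1+x^3)...
The coefficient of x^88 = 159046

159046


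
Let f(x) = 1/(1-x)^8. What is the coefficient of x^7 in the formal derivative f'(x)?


Differentiate: d/dx [ 1/(1-x)^r ] = r / (1-x)^(r+1).
Here r = 8, so f'(x) = 8 / (1-x)^9.
The expansion of 1/(1-x)^(r+1) has coefficient of x^n equal to C(n+r, r).
So the coefficient of x^7 in f'(x) is
8 * C(15, 8) = 8 * 6435 = 51480

51480


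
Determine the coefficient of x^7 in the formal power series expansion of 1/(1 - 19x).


The geometric series identity gives 1/(1 - c x) = sum_{k>=0} c^k x^k, so the coefficient of x^k is c^k.
Here c = 19 and k = 7.
Computing: 19^7 = 893871739

893871739


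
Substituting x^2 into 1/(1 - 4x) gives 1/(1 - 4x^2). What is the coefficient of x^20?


The coefficient of x^(2m) in 1/(1 - 4x^2) is 4^m.
With n = 20 = 2*10, the coefficient is 4^10 = 1048576.

1048576


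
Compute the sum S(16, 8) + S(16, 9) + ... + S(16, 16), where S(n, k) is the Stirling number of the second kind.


By definition, S(n, k) counts partitions of an n-set into exactly k nonempty blocks.
Computing row n = 16 for k = 8..16:
S(16, k): 2141764053, 820784250, 193754990, 28936908, 2757118, 165620, 6020, 120, 1
Sum = 3188169080.

3188169080


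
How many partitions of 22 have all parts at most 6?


Using the generating function (1-x)^(-1)(1-x^2)^(-1)...(1-x^6)^(-1),
the coefficient of x^22 counts these restricted partitions.
Result = 391

391


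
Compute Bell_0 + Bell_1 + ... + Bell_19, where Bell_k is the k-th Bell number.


Recall Bell_k counts set partitions of a k-set (with Bell_0 = 1 by convention).
Bell_0 through Bell_19: 1, 1, 2, 5, 15, 52, 203, 877, 4140, 21147, 115975, 678570, 4213597, 27644437, 190899322, 1382958545, 10480142147, 82864869804, 682076806159, 5832742205057
Sum = 1 + 1 + 2 + 5 + 15 + 52 + 203 + 877 + 4140 + 21147 + 115975 + 678570 + 4213597 + 27644437 + 190899322 + 1382958545 + 10480142147 + 82864869804 + 682076806159 + 5832742205057 = 6609770560056.

6609770560056


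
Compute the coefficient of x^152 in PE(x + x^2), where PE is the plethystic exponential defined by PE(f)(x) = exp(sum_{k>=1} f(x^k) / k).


With f(x) = x + x^2, the exponent is sum_{k>=1} (x^k + x^(2k)) / k = -ln(1 - x) - ln(1 - x^2). Exponentiating:
PE(x + x^2) = 1 / ((1 - x)(1 - x^2)).
This is the generating function for partitions of n into parts of size 1 or 2. The number of 2's can be any j in 0..76, and the rest are 1's, so
[x^152] = floor(152/2) + 1 = 77.

77


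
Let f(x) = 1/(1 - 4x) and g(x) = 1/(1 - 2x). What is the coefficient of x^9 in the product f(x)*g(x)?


The coefficient of x^n in f*g is the Cauchy product: sum_{k=0}^{n} a^k * b^(n-k).
With a=4, b=2, n=9:
sum_{k=0}^{9} 4^k * 2^(9-k)
= 523776

523776


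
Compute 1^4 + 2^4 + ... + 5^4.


This power sum has a closed form given by Faulhaber's formula
sum_{k=1}^{m} k^p = (1 / (p + 1)) * sum_{j=0}^{p} C(p + 1, j) B_j m^(p + 1 - j),
but for small m direct computation is fastest:
1 + 16 + 81 + 256 + 625 = 979.

979


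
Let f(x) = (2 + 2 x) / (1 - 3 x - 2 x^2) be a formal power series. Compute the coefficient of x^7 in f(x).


Write f(x) = sum_{k>=0} a_k x^k. Multiplying both sides by 1 - 3 x - 2 x^2 gives
(1 - 3 x - 2 x^2) sum_{k>=0} a_k x^k = 2 + 2 x.
Matching coefficients:
 x^0: a_0 = 2
 x^1: a_1 - 3 a_0 = 2  =>  a_1 = 3*2 + 2 = 8
 x^k (k >= 2): a_k = 3 a_{k-1} + 2 a_{k-2}.
Iterating: a_2 = 28, a_3 = 100, a_4 = 356, a_5 = 1268, a_6 = 4516, a_7 = 16084.
So the coefficient of x^7 is 16084.

16084


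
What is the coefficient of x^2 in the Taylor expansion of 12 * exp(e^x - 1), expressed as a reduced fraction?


exp(e^x - 1) = sum_{k>=0} Bell_k x^k / k!, where Bell_k is the k-th Bell number.
So the coefficient of x^2 is 12 * Bell_2 / 2!.
Computing: Bell_2 = 2 and 2! = 2, giving
12 * 2/2 = 12.

12


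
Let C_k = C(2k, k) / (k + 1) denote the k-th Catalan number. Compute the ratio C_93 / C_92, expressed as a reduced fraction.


Using C_k = (2k)! / (k! (k+1)!), the ratio C_{k+1}/C_k simplifies to
C_{k+1}/C_k = [(2k+2)! / ((k+1)! (k+2)!)] * [k! (k+1)! / (2k)!]
 = (2k+2)(2k+1) / ((k+1)(k+2)) = 2(2k+1) / (k+2).
For k = 92: 2(2*92 + 1) / (92 + 2) = 370/94 = 185/47.

185/47


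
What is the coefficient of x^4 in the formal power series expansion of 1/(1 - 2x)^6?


The general identity 1/(1 - c x)^r = sum_{k>=0} c^k C(k + r - 1, r - 1) x^k follows by substituting y = c x into 1/(1 - y)^r = sum_{k>=0} C(k + r - 1, r - 1) y^k.
For c = 2, r = 6, k = 4:
2^4 * C(9, 5) = 16 * 126 = 2016.

2016


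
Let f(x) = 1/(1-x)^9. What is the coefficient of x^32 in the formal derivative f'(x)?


Differentiate: d/dx [ 1/(1-x)^r ] = r / (1-x)^(r+1).
Here r = 9, so f'(x) = 9 / (1-x)^10.
The expansion of 1/(1-x)^(r+1) has coefficient of x^n equal to C(n+r, r).
So the coefficient of x^32 in f'(x) is
9 * C(41, 9) = 9 * 350343565 = 3153092085

3153092085


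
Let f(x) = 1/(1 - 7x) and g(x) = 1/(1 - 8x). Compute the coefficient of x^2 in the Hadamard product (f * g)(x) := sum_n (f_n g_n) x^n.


f has coefficients f_k = 7^k and g has coefficients g_k = 8^k, so the Hadamard product has coefficient (f*g)_k = 7^k * 8^k = 56^k.
For k = 2: 56^2 = 3136.

3136


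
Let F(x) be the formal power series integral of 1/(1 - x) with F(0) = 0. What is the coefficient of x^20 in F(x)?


1/(1 - x) = sum_{k>=0} x^k. Integrating termwise and using F(0) = 0 gives
F(x) = sum_{k>=0} x^(k+1) / (k+1) = sum_{m>=1} x^m / m = -ln(1 - x).
So the coefficient of x^20 is 1/20 = 1/20.

1/20


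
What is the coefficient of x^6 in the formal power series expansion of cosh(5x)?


The Maclaurin series is cosh(t) = sum_{m>=0} t^(2m) / (2m)!, so substituting t = 5x, only even powers of x are nonzero, with coefficient of x^(2m) equal to 5^(2m) / (2m)!.
For x^6 the coefficient is 5^6/6! = 15625/720 = 3125/144.

3125/144


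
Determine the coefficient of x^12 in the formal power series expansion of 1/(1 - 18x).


The geometric series identity gives 1/(1 - c x) = sum_{k>=0} c^k x^k, so the coefficient of x^k is c^k.
Here c = 18 and k = 12.
Computing: 18^12 = 1156831381426176

1156831381426176


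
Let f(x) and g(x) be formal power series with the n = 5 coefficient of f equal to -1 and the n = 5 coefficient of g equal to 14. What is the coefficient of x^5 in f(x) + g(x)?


Addition of formal power series is termwise.
The coefficient of x^5 in f + g = -1 + 14
= 13

13


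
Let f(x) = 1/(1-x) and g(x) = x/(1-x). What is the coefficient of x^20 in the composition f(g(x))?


First simplify the composition: f(g(x)) = 1/(1 - x/(1-x)) = (1-x)/((1-x) - x) = (1-x)/(1-2x).
Now extract the coefficient. Write (1-x)/(1-2x) = 1/(1-2x) - x/(1-2x).
The coefficient of x^n in 1/(1-2x) is 2^n, and in x/(1-2x) is 2^(n-1) (for n >= 1).
So the coefficient of x^20 is 2^20 - 2^19 = 1048576 - 524288 = 524288.

524288


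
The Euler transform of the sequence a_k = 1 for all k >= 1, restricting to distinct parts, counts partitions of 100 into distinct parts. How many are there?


Partitions of 100 into distinct parts can be computed via generating function.
Product (1+x)(1+x^2)(1+x^3)...
The coefficient of x^100 = 444793

444793


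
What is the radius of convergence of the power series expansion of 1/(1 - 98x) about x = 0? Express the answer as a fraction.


Expanding 1/(1 - 98x) = sum_{k>=0} 98^k x^k, the series converges when |98x| < 1, i.e., |x| < 1/98.
So the radius of convergence is 1/98 = 1/98.

1/98


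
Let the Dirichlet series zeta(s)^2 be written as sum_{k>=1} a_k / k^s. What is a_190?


The Dirichlet convolution of the constant function 1 with itself gives (1 * 1)(k) = sum_{d | k} 1 = d(k), the number of positive divisors of k.
Since zeta(s) = sum_{k>=1} 1/k^s, we have zeta(s)^2 = sum_{k>=1} d(k)/k^s, so a_k = d(k).
For k = 190: the divisors are 1, 2, 5, 10, 19, 38, 95, 190.
Count = 8.

8


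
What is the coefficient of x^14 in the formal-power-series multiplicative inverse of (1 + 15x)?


The inverse is 1/(1 + 15x). Apply the geometric identity 1/(1 - y) = sum_{k>=0} y^k with y = -15x:
1/(1 + 15x) = sum_{k>=0} (-15)^k x^k.
So the coefficient of x^14 is (-15)^14 = 29192926025390625.

29192926025390625


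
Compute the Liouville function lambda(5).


The Liouville function is lambda(k) = (-1)^Omega(k), where Omega(k) counts the prime factors of k with multiplicity.
Factoring: 5 = 5, so Omega(5) = 1.
lambda(5) = (-1)^1 = -1.

-1


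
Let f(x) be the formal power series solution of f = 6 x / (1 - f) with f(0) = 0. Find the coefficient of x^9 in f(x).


Apply Lagrange inversion: f = 6 x * phi(f) with phi(t) = 1/(1 - t), so
[x^n] f = 6^n * (1/n) [t^(n-1)] phi(t)^n = 6^n * (1/n) [t^(n-1)] (1 - t)^(-n) = 6^n * (1/n) C(2n - 2, n - 1) = 6^n * C_{n-1}.
For n = 9: C_8 = C(16, 8) / 9 = 12870/9 = 1430.
With the 6^9 = 10077696 factor, the coefficient is 10077696 * 1430 = 14411105280.

14411105280


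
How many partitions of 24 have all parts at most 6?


Using the generating function (1-x)^(-1)(1-x^2)^(-1)...(1-x^6)^(-1),
the coefficient of x^24 counts these restricted partitions.
Result = 532

532


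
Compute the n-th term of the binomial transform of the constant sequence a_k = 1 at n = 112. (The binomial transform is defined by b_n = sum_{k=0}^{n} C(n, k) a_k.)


With a_k = 1 for all k, b_n = sum_{k=0}^{n} C(n, k) = 2^n by the binomial theorem.
For n = 112: 2^112 = 5192296858534827628530496329220096.

5192296858534827628530496329220096


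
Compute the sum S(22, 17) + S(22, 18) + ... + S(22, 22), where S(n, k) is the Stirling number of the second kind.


By definition, S(n, k) counts partitions of an n-set into exactly k nonempty blocks.
Computing row n = 22 for k = 17..22:
S(22, k): 1404142047, 53374629, 1389850, 23485, 231, 1
Sum = 1458930243.

1458930243


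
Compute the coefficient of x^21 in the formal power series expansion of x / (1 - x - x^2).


Let f(x) = sum_{k>=0} a_k x^k. Multiplying f(x) * (1 - x - x^2) = x and matching coefficients gives a_0 = 0, a_1 = 1, and a_k = a_{k-1} + a_{k-2} for k >= 2. These are the Fibonacci numbers F_k.
Iterating from F_0 = 0, F_1 = 1:
F_0=0, F_1=1, F_2=1, F_3=2, F_4=3, F_5=5, F_6=8, F_7=13, F_8=21, F_9=34, ...
F_21 = 10946.

10946


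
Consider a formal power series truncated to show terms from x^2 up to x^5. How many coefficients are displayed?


From x^2 to x^5 inclusive, the count is 5 - 2 + 1 = 4.

4


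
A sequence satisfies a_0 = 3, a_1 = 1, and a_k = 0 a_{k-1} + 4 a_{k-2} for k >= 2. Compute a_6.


The characteristic equation is t^2 - 0 t - 4 = 0, with roots r_1 = 2 and r_2 = -2 (so c_1 = r_1 + r_2, c_2 = -r_1 r_2 as required).
One can use the closed form a_n = A r_1^n + B r_2^n, but direct iteration is more reliable:
a_0 = 3, a_1 = 1, a_2 = 12, a_3 = 4, a_4 = 48, a_5 = 16, a_6 = 192.
So a_6 = 192.

192


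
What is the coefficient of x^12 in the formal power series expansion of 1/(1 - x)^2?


The negative binomial / multiset identity is
1/(1 - x)^r = sum_{k>=0} C(k + r - 1, r - 1) x^k.
Here r = 2 and k = 12, so the coefficient is
C(12 + 1, 1) = C(13, 1)
= 13

13


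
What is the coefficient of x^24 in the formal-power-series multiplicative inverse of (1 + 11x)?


The inverse is 1/(1 + 11x). Apply the geometric identity 1/(1 - y) = sum_{k>=0} y^k with y = -11x:
1/(1 + 11x) = sum_{k>=0} (-11)^k x^k.
So the coefficient of x^24 is (-11)^24 = 9849732675807611094711841.

9849732675807611094711841


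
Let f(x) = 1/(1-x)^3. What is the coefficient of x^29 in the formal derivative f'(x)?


Differentiate: d/dx [ 1/(1-x)^r ] = r / (1-x)^(r+1).
Here r = 3, so f'(x) = 3 / (1-x)^4.
The expansion of 1/(1-x)^(r+1) has coefficient of x^n equal to C(n+r, r).
So the coefficient of x^29 in f'(x) is
3 * C(32, 3) = 3 * 4960 = 14880

14880


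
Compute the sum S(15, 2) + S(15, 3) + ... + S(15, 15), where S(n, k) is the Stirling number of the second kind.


By definition, S(n, k) counts partitions of an n-set into exactly k nonempty blocks.
Computing row n = 15 for k = 2..15:
S(15, k): 16383, 2375101, 42355950, 210766920, 420693273, 408741333, 216627840, 67128490, 12662650, 1479478, 106470, 4550, 105, 1
Sum = 1382958544.

1382958544


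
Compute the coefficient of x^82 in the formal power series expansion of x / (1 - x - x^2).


Let f(x) = sum_{k>=0} a_k x^k. Multiplying f(x) * (1 - x - x^2) = x and matching coefficients gives a_0 = 0, a_1 = 1, and a_k = a_{k-1} + a_{k-2} for k >= 2. These are the Fibonacci numbers F_k.
Iterating from F_0 = 0, F_1 = 1:
F_0=0, F_1=1, F_2=1, F_3=2, F_4=3, F_5=5, F_6=8, F_7=13, F_8=21, F_9=34, ...
F_82 = 61305790721611591.

61305790721611591


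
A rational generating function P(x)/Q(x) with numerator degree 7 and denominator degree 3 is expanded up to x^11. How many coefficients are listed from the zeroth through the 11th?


Expanding up to x^11 gives the coefficients for x^0, x^1, ..., x^11.
That is 11 + 1 = 12 coefficients in total.

12


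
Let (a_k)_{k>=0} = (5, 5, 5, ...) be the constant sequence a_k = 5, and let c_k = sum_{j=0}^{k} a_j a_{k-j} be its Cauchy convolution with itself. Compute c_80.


Since a_j = 5 for all j >= 0, the convolution sum becomes
c_k = sum_{j=0}^{k} 5 * 5 = 25 * (k + 1).
Equivalently, the generating function of (a_k) is 5/(1 - x) and its square is 25/(1 - x)^2 = sum_{k>=0} 25(k + 1) x^k.
For k = 80: 25 * 81 = 2025.

2025


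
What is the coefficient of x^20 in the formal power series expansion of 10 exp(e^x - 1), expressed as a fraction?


exp(e^x - 1) is the exponential generating function for the Bell numbers Bell_k: exp(e^x - 1) = sum_{k>=0} Bell_k x^k / k!.
So the coefficient of x^20 in 10 exp(e^x - 1) is 10 Bell_20 / 20!.
Computing: Bell_20 = 51724158235372 and 20! = 2432902008176640000, giving
10 * 51724158235372/2432902008176640000 = 263898766507/1241276534784000.

263898766507/1241276534784000


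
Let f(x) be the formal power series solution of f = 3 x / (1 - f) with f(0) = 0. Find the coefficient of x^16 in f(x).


Apply Lagrange inversion: f = 3 x * phi(f) with phi(t) = 1/(1 - t), so
[x^n] f = 3^n * (1/n) [t^(n-1)] phi(t)^n = 3^n * (1/n) [t^(n-1)] (1 - t)^(-n) = 3^n * (1/n) C(2n - 2, n - 1) = 3^n * C_{n-1}.
For n = 16: C_15 = C(30, 15) / 16 = 155117520/16 = 9694845.
With the 3^16 = 43046721 factor, the coefficient is 43046721 * 9694845 = 417331287853245.

417331287853245


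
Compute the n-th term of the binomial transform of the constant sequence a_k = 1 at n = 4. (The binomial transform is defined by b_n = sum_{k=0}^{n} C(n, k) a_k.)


With a_k = 1 for all k, b_n = sum_{k=0}^{n} C(n, k) = 2^n by the binomial theorem.
For n = 4: 2^4 = 16.

16


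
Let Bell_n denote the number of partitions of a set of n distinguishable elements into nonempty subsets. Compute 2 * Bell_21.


Bell_21 can be computed from the Bell triangle or from Dobinski's identity Bell_n = (1/e) * sum_{k>=0} k^n / k!.
Computing Bell_21 = 474869816156751.
Then 2 * 474869816156751 = 949739632313502.

949739632313502


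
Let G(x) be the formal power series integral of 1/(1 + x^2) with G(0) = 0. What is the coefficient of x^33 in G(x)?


1/(1 + x^2) = sum_{j>=0} (-1)^j x^(2j). Integrating termwise with G(0) = 0:
G(x) = sum_{j>=0} (-1)^j x^(2j+1) / (2j+1) = arctan(x).
Only odd powers are nonzero. For x^33 write 33 = 2*16 + 1, giving
(-1)^16 / 33 = 1/33 = 1/33.

1/33


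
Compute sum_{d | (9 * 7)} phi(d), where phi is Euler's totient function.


First, 9 * 7 = 63. One classical identity is sum_{d | n} phi(d) = n (each k in [1, n] has a unique gcd with n, and among the k's with gcd(k, n) = n/d there are phi(d) of them). So the sum equals 63. We also verify directly:
Divisors of 63: 1, 3, 7, 9, 21, 63.
phi values: 1, 2, 6, 6, 12, 36.
Sum = 63.

63


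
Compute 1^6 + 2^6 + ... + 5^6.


This power sum has a closed form given by Faulhaber's formula
sum_{k=1}^{m} k^p = (1 / (p + 1)) * sum_{j=0}^{p} C(p + 1, j) B_j m^(p + 1 - j),
but for small m direct computation is fastest:
1 + 64 + 729 + 4096 + 15625 = 20515.

20515


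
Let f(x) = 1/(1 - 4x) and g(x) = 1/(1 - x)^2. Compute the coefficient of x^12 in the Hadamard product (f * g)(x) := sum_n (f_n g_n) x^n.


f has coefficients f_k = 4^k. For g = 1/(1 - x)^2 the coefficient is g_k = C(k + 1, 1) = k + 1. The Hadamard coefficient is (f * g)_k = 4^k * (k + 1).
For k = 12: 4^12 * 13 = 16777216 * 13 = 218103808.

218103808


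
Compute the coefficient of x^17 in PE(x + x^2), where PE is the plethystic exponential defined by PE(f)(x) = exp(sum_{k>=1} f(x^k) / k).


With f(x) = x + x^2, the exponent is sum_{k>=1} (x^k + x^(2k)) / k = -ln(1 - x) - ln(1 - x^2). Exponentiating:
PE(x + x^2) = 1 / ((1 - x)(1 - x^2)).
This is the generating function for partitions of n into parts of size 1 or 2. The number of 2's can be any j in 0..8, and the rest are 1's, so
[x^17] = floor(17/2) + 1 = 9.

9


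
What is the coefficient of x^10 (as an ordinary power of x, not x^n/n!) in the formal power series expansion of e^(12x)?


The exponential series is e^y = sum_{k>=0} y^k / k!. Substituting y = 12x gives
e^(12x) = sum_{k>=0} 12^k x^k / k!.
So the coefficient of x^n is a^n/n! with a = 12, n = 10:
12^10 / 10! = 61917364224/3628800 = 2985984/175

2985984/175


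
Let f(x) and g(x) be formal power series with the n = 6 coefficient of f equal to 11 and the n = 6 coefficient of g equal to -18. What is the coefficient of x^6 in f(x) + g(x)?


Addition of formal power series is termwise.
The coefficient of x^6 in f + g = 11 + -18
= -7

-7


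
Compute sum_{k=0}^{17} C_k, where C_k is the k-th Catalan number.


C_0 through C_17: 1, 1, 2, 5, 14, 42, 132, 429, 1430, 4862, 16796, 58786, 208012, 742900, 2674440, 9694845, 35357670, 129644790
Sum = 1 + 1 + 2 + 5 + 14 + 42 + 132 + 429 + 1430 + 4862 + 16796 + 58786 + 208012 + 742900 + 2674440 + 9694845 + 35357670 + 129644790
= 178405157

178405157


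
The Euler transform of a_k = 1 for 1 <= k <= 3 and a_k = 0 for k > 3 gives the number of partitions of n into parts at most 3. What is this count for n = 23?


Partitions of 23 into parts at most 3:
Using generating function (1-x)^(-1)(1-x^2)^(-1)(1-x^3)^(-1),
the coefficient of x^23 = 56

56


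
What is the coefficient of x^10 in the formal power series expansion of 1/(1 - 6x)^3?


The general identity 1/(1 - c x)^r = sum_{k>=0} c^k C(k + r - 1, r - 1) x^k follows by substituting y = c x into 1/(1 - y)^r = sum_{k>=0} C(k + r - 1, r - 1) y^k.
For c = 6, r = 3, k = 10:
6^10 * C(12, 2) = 60466176 * 66 = 3990767616.

3990767616


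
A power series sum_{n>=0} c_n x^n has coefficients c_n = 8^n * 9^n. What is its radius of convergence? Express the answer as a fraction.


By the root test (Cauchy-Hadamard), the radius is R = 1 / limsup_n |c_n|^(1/n).
Here |c_n|^(1/n) = (8^n * 9^n)^(1/n) = 8 * 9 = 72 for all n.
So R = 1/72 = 1/72.

1/72


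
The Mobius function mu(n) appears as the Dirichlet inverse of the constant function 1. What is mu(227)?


227 = 227 (all distinct primes).
mu(227) = (-1)^1 = -1

-1


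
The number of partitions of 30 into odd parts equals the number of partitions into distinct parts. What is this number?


Computing partitions of 30 into odd parts (1, 3, 5, ...):
Using the generating function prod_{k>=0} 1/(1-x^(2k+1)),
the count is 296

296


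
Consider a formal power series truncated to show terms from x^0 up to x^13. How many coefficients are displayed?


From x^0 to x^13 inclusive, the count is 13 - 0 + 1 = 14.

14


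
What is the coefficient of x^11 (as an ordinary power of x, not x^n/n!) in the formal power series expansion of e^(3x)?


The exponential series is e^y = sum_{k>=0} y^k / k!. Substituting y = 3x gives
e^(3x) = sum_{k>=0} 3^k x^k / k!.
So the coefficient of x^n is a^n/n! with a = 3, n = 11:
3^11 / 11! = 177147/39916800 = 2187/492800

2187/492800


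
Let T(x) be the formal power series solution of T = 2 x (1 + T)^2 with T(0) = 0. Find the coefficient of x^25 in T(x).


Apply the Lagrange inversion formula: if T = 2 x * phi(T) with phi(t) = (1 + t)^2, then [x^n] T = 2^n * (1/n) [t^(n-1)] phi(t)^n = 2^n * (1/n) [t^(n-1)] (1 + t)^(2n) = 2^n * (1/n) C(2n, n-1).
Using the identity C(2n, n-1) = C(2n, n) * n / (n+1), the unscaled factor equals C(2n, n) / (n+1) = C_n, the n-th Catalan number.
For n = 25: C_25 = C(50, 25) / 26 = 126410606437752/26 = 4861946401452.
With the 2^25 = 33554432 factor, the coefficient is 33554432 * 4861946401452 = 163139849915165835264.

163139849915165835264


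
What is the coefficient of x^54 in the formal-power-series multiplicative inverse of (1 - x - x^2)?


Let the inverse be f(x) = sum_{k>=0} a_k x^k. From f(x) * (1 - x - x^2) = 1 and matching coefficients:
 x^0: a_0 = 1.
 x^1: a_1 - a_0 = 0, so a_1 = 1.
 x^k (k >= 2): a_k - a_{k-1} - a_{k-2} = 0, i.e. a_k = a_{k-1} + a_{k-2}.
This is the Fibonacci-type recurrence shifted so that a_0 = a_1 = 1.
Iterating: a_0=1, a_1=1, a_2=2, a_3=3, a_4=5, a_5=8, a_6=13, a_7=21, a_8=34, a_9=55, ...
a_54 = 139583862445.

139583862445


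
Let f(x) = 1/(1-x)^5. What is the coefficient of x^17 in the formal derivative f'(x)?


Differentiate: d/dx [ 1/(1-x)^r ] = r / (1-x)^(r+1).
Here r = 5, so f'(x) = 5 / (1-x)^6.
The expansion of 1/(1-x)^(r+1) has coefficient of x^n equal to C(n+r, r).
So the coefficient of x^17 in f'(x) is
5 * C(22, 5) = 5 * 26334 = 131670

131670


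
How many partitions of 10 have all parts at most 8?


Using the generating function (1-x)^(-1)(1-x^2)^(-1)...(1-x^8)^(-1),
the coefficient of x^10 counts these restricted partitions.
Result = 40

40


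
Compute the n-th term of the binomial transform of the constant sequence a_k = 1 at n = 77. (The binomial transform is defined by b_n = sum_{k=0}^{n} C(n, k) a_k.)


With a_k = 1 for all k, b_n = sum_{k=0}^{n} C(n, k) = 2^n by the binomial theorem.
For n = 77: 2^77 = 151115727451828646838272.

151115727451828646838272


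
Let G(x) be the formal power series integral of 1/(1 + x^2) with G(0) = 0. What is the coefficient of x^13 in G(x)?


1/(1 + x^2) = sum_{j>=0} (-1)^j x^(2j). Integrating termwise with G(0) = 0:
G(x) = sum_{j>=0} (-1)^j x^(2j+1) / (2j+1) = arctan(x).
Only odd powers are nonzero. For x^13 write 13 = 2*6 + 1, giving
(-1)^6 / 13 = 1/13 = 1/13.

1/13


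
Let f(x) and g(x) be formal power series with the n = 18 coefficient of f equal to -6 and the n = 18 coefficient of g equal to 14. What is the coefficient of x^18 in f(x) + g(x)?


Addition of formal power series is termwise.
The coefficient of x^18 in f + g = -6 + 14
= 8

8


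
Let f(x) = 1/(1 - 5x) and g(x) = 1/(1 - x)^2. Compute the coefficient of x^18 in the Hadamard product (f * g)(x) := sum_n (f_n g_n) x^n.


f has coefficients f_k = 5^k. For g = 1/(1 - x)^2 the coefficient is g_k = C(k + 1, 1) = k + 1. The Hadamard coefficient is (f * g)_k = 5^k * (k + 1).
For k = 18: 5^18 * 19 = 3814697265625 * 19 = 72479248046875.

72479248046875


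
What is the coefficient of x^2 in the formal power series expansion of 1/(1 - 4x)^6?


The general identity 1/(1 - c x)^r = sum_{k>=0} c^k C(k + r - 1, r - 1) x^k follows by substituting y = c x into 1/(1 - y)^r = sum_{k>=0} C(k + r - 1, r - 1) y^k.
For c = 4, r = 6, k = 2:
4^2 * C(7, 5) = 16 * 21 = 336.

336


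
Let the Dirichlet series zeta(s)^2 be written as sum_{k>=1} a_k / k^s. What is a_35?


The Dirichlet convolution of the constant function 1 with itself gives (1 * 1)(k) = sum_{d | k} 1 = d(k), the number of positive divisors of k.
Since zeta(s) = sum_{k>=1} 1/k^s, we have zeta(s)^2 = sum_{k>=1} d(k)/k^s, so a_k = d(k).
For k = 35: the divisors are 1, 5, 7, 35.
Count = 4.

4


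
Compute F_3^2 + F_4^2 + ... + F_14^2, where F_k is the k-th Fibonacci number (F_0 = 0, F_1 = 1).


There is a standard identity sum_{k=0}^{N} F_k^2 = F_N * F_{N+1} (proved inductively from the telescoping relation F_k^2 = F_k F_{k+1} - F_{k-1} F_k). Then
sum_{k=3}^{14} F_k^2 = F_14 F_15 - F_2 F_3.
Computing: F_14 = 377, F_15 = 610, F_2 = 1, F_3 = 2.
Sum = 377 * 610 - 1 * 2 = 229968.

229968


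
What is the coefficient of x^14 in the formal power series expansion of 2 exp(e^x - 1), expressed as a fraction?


exp(e^x - 1) is the exponential generating function for the Bell numbers Bell_k: exp(e^x - 1) = sum_{k>=0} Bell_k x^k / k!.
So the coefficient of x^14 in 2 exp(e^x - 1) is 2 Bell_14 / 14!.
Computing: Bell_14 = 190899322 and 14! = 87178291200, giving
2 * 190899322/87178291200 = 95449661/21794572800.

95449661/21794572800


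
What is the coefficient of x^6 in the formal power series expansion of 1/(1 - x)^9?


The negative binomial / multiset identity is
1/(1 - x)^r = sum_{k>=0} C(k + r - 1, r - 1) x^k.
Here r = 9 and k = 6, so the coefficient is
C(6 + 8, 8) = C(14, 8)
= 3003

3003


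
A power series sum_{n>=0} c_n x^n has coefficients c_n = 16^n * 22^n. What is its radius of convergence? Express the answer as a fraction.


By the root test (Cauchy-Hadamard), the radius is R = 1 / limsup_n |c_n|^(1/n).
Here |c_n|^(1/n) = (16^n * 22^n)^(1/n) = 16 * 22 = 352 for all n.
So R = 1/352 = 1/352.

1/352


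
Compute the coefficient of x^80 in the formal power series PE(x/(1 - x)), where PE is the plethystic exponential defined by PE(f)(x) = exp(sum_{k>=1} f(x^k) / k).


For f(x) = x/(1 - x) we have
sum_{k>=1} f(x^k) / k = sum_{k>=1} (1/k) * x^k / (1 - x^k) = sum_{k, m >= 1} x^(k m) / k,
which after exponentiating simplifies to
PE(x/(1 - x)) = prod_{k>=1} 1 / (1 - x^k).
This is the generating function for the partition function p(n), so the coefficient of x^80 is p(80).
Computing p(80) by dynamic programming over parts 1, 2, ..., 80: p(80) = 15796476.

15796476


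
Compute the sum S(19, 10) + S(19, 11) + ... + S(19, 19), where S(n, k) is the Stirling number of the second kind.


By definition, S(n, k) counts partitions of an n-set into exactly k nonempty blocks.
Computing row n = 19 for k = 10..19:
S(19, k): 477297033785, 129413217791, 23466951300, 2892439160, 243577530, 13916778, 527136, 12597, 171, 1
Sum = 633327676249.

633327676249


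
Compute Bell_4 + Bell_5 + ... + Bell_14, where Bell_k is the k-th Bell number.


Recall Bell_k counts set partitions of a k-set (with Bell_0 = 1 by convention).
Bell_4 through Bell_14: 15, 52, 203, 877, 4140, 21147, 115975, 678570, 4213597, 27644437, 190899322
Sum = 15 + 52 + 203 + 877 + 4140 + 21147 + 115975 + 678570 + 4213597 + 27644437 + 190899322 = 223578335.

223578335


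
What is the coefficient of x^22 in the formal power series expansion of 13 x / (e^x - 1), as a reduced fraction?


The exponential generating function for Bernoulli numbers is
x / (e^x - 1) = sum_{k>=0} B_k x^k / k!.
So the coefficient of x^22 in 13 x / (e^x - 1) is 13 B_22 / 22!.
Computing: B_22 = 854513/138, 22! = 1124000727777607680000, giving
13 * 854513/138 / 1124000727777607680000 = 77683/1084700003030138880000.

77683/1084700003030138880000


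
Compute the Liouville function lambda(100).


The Liouville function is lambda(k) = (-1)^Omega(k), where Omega(k) counts the prime factors of k with multiplicity.
Factoring: 100 = 2 * 2 * 5 * 5, so Omega(100) = 4.
lambda(100) = (-1)^4 = 1.

1


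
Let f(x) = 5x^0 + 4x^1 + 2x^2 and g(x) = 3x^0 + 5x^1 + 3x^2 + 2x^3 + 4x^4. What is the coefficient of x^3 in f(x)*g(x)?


Cauchy product at x^3:
5*2 + 4*3 + 2*5
= 32

32


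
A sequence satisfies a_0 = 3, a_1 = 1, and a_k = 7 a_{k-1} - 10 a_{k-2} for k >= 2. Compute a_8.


The characteristic equation is t^2 - 7 t + 10 = 0, with roots r_1 = 5 and r_2 = 2 (so c_1 = r_1 + r_2, c_2 = -r_1 r_2 as required).
One can use the closed form a_n = A r_1^n + B r_2^n, but direct iteration is more reliable:
a_0 = 3, a_1 = 1, a_2 = -23, a_3 = -171, a_4 = -967, a_5 = -5059, a_6 = -25743, a_7 = -129611, a_8 = -649847.
So a_8 = -649847.

-649847


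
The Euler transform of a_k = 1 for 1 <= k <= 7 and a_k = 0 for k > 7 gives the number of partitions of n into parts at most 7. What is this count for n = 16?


Partitions of 16 into parts at most 7:
Using generating function (1-x)^(-1)(1-x^2)^(-1)...(1-x^7)^(-1),
the coefficient of x^16 = 164

164


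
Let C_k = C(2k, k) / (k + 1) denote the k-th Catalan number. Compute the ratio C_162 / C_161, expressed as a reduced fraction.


Using C_k = (2k)! / (k! (k+1)!), the ratio C_{k+1}/C_k simplifies to
C_{k+1}/C_k = [(2k+2)! / ((k+1)! (k+2)!)] * [k! (k+1)! / (2k)!]
 = (2k+2)(2k+1) / ((k+1)(k+2)) = 2(2k+1) / (k+2).
For k = 161: 2(2*161 + 1) / (161 + 2) = 646/163 = 646/163.

646/163


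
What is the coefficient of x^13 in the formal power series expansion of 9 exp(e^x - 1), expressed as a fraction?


exp(e^x - 1) is the exponential generating function for the Bell numbers Bell_k: exp(e^x - 1) = sum_{k>=0} Bell_k x^k / k!.
So the coefficient of x^13 in 9 exp(e^x - 1) is 9 Bell_13 / 13!.
Computing: Bell_13 = 27644437 and 13! = 6227020800, giving
9 * 27644437/6227020800 = 27644437/691891200.

27644437/691891200


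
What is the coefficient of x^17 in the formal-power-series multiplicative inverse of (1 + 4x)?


The inverse is 1/(1 + 4x). Apply the geometric identity 1/(1 - y) = sum_{k>=0} y^k with y = -4x:
1/(1 + 4x) = sum_{k>=0} (-4)^k x^k.
So the coefficient of x^17 is (-4)^17 = -17179869184.

-17179869184


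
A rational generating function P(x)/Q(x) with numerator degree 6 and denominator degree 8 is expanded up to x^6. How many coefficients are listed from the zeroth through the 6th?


Expanding up to x^6 gives the coefficients for x^0, x^1, ..., x^6.
That is 6 + 1 = 7 coefficients in total.

7


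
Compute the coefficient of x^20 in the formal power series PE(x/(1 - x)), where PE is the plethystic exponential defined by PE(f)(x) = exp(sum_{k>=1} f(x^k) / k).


For f(x) = x/(1 - x) we have
sum_{k>=1} f(x^k) / k = sum_{k>=1} (1/k) * x^k / (1 - x^k) = sum_{k, m >= 1} x^(k m) / k,
which after exponentiating simplifies to
PE(x/(1 - x)) = prod_{k>=1} 1 / (1 - x^k).
This is the generating function for the partition function p(n), so the coefficient of x^20 is p(20).
Computing p(20) by dynamic programming over parts 1, 2, ..., 20: p(20) = 627.

627


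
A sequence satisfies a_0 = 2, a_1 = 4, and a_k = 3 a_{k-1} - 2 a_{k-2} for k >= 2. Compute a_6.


The characteristic equation is t^2 - 3 t + 2 = 0, with roots r_1 = 2 and r_2 = 1 (so c_1 = r_1 + r_2, c_2 = -r_1 r_2 as required).
One can use the closed form a_n = A r_1^n + B r_2^n, but direct iteration is more reliable:
a_0 = 2, a_1 = 4, a_2 = 8, a_3 = 16, a_4 = 32, a_5 = 64, a_6 = 128.
So a_6 = 128.

128
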